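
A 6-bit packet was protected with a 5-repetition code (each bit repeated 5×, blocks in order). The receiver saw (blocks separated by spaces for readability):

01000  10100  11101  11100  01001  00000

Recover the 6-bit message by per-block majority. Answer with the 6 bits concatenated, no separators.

Block 1 (01000): 1 one → 0
Block 2 (10100): 2 ones → 0
Block 3 (11101): 4 ones → 1
Block 4 (11100): 3 ones → 1
Block 5 (01001): 2 ones → 0
Block 6 (00000): 0 ones → 0

001100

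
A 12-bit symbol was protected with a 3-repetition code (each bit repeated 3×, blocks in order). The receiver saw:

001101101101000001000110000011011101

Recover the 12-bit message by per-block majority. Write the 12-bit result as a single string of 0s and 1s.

011100010111

Block 1 (001): 1 one → 0
Block 2 (101): 2 ones → 1
Block 3 (101): 2 ones → 1
Block 4 (101): 2 ones → 1
Block 5 (000): 0 ones → 0
Block 6 (001): 1 one → 0
Block 7 (000): 0 ones → 0
Block 8 (110): 2 ones → 1
Block 9 (000): 0 ones → 0
Block 10 (011): 2 ones → 1
Block 11 (011): 2 ones → 1
Block 12 (101): 2 ones → 1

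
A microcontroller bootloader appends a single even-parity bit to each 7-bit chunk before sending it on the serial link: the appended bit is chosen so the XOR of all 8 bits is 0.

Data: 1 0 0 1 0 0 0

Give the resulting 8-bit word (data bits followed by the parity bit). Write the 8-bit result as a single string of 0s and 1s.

XOR of the 7 data bits: 1⊕0⊕0⊕1⊕0⊕0⊕0 = 0
Parity bit = 0 (so all 8 bits XOR to 0).

10010000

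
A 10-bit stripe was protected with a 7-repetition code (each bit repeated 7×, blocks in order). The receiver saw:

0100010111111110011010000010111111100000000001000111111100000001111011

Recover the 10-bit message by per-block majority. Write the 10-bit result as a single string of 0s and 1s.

0110100101

Block 1 (0100010): 2 ones → 0
Block 2 (1111111): 7 ones → 1
Block 3 (1001101): 4 ones → 1
Block 4 (0000010): 1 one → 0
Block 5 (1111111): 7 ones → 1
Block 6 (0000000): 0 ones → 0
Block 7 (0001000): 1 one → 0
Block 8 (1111111): 7 ones → 1
Block 9 (0000000): 0 ones → 0
Block 10 (1111011): 6 ones → 1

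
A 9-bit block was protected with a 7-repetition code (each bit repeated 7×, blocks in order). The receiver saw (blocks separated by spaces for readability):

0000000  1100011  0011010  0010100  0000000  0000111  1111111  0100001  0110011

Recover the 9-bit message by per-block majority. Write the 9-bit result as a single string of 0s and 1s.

010000101

Block 1 (0000000): 0 ones → 0
Block 2 (1100011): 4 ones → 1
Block 3 (0011010): 3 ones → 0
Block 4 (0010100): 2 ones → 0
Block 5 (0000000): 0 ones → 0
Block 6 (0000111): 3 ones → 0
Block 7 (1111111): 7 ones → 1
Block 8 (0100001): 2 ones → 0
Block 9 (0110011): 4 ones → 1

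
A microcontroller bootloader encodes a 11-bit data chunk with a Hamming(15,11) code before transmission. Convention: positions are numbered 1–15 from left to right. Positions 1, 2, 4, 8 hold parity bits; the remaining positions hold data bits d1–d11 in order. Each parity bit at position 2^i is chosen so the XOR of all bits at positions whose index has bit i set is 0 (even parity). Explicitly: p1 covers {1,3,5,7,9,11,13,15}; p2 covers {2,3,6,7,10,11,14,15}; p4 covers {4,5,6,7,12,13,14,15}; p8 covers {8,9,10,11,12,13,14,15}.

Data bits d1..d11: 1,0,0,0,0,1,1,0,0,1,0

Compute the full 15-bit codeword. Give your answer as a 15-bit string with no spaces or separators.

001100010110010

Place data at non-parity positions: p1 p2 1 p4 0 0 0 p8 0 1 1 0 0 1 0
p1 (pos 1,3,5,7,9,11,13,15): XOR of data positions = 1⊕0⊕0⊕0⊕1⊕0⊕0 = 0
p2 (pos 2,3,6,7,10,11,14,15): XOR of data positions = 1⊕0⊕0⊕1⊕1⊕1⊕0 = 0
p4 (pos 4,5,6,7,12,13,14,15): XOR of data positions = 0⊕0⊕0⊕0⊕0⊕1⊕0 = 1
p8 (pos 8,9,10,11,12,13,14,15): XOR of data positions = 0⊕1⊕1⊕0⊕0⊕1⊕0 = 1
Codeword: 001100010110010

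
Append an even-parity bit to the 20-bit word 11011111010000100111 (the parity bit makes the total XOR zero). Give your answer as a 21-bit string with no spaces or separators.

110111110100001001110

XOR of the 20 data bits: 1⊕1⊕0⊕1⊕1⊕1⊕1⊕1⊕0⊕1⊕0⊕0⊕0⊕0⊕1⊕0⊕0⊕1⊕1⊕1 = 0
Parity bit = 0 (so all 21 bits XOR to 0).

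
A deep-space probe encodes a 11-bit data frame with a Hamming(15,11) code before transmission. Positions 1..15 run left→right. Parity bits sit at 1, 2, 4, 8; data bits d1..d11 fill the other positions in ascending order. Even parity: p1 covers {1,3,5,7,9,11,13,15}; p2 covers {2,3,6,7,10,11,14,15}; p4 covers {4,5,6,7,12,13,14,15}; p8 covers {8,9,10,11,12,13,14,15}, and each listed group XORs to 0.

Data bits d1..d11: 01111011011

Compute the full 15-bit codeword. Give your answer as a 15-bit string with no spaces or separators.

Place data at non-parity positions: p1 p2 0 p4 1 1 1 p8 1 0 1 1 0 1 1
p1 (pos 1,3,5,7,9,11,13,15): XOR of data positions = 0⊕1⊕1⊕1⊕1⊕0⊕1 = 1
p2 (pos 2,3,6,7,10,11,14,15): XOR of data positions = 0⊕1⊕1⊕0⊕1⊕1⊕1 = 1
p4 (pos 4,5,6,7,12,13,14,15): XOR of data positions = 1⊕1⊕1⊕1⊕0⊕1⊕1 = 0
p8 (pos 8,9,10,11,12,13,14,15): XOR of data positions = 1⊕0⊕1⊕1⊕0⊕1⊕1 = 1
Codeword: 110011111011011

110011111011011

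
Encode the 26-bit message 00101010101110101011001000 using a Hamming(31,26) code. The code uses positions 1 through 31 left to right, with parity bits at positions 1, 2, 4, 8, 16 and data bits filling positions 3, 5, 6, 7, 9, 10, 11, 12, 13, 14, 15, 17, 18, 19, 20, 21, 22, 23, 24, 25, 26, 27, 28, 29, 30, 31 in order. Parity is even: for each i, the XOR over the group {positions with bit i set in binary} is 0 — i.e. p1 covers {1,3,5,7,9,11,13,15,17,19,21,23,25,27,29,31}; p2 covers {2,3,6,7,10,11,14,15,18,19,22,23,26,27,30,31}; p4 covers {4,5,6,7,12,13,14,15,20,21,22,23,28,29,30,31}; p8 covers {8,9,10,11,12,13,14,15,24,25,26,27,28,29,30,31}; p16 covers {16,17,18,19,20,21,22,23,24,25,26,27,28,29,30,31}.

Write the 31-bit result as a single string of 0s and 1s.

Place data at non-parity positions: p1 p2 0 p4 0 1 0 p8 1 0 1 0 1 0 1 p16 1 1 0 1 0 1 0 1 1 0 0 1 0 0 0
p1 (pos 1,3,5,7,9,11,13,15,17,19,21,23,25,27,29,31): XOR of data positions = 0⊕0⊕0⊕1⊕1⊕1⊕1⊕1⊕0⊕0⊕0⊕1⊕0⊕0⊕0 = 0
p2 (pos 2,3,6,7,10,11,14,15,18,19,22,23,26,27,30,31): XOR of data positions = 0⊕1⊕0⊕0⊕1⊕0⊕1⊕1⊕0⊕1⊕0⊕0⊕0⊕0⊕0 = 1
p4 (pos 4,5,6,7,12,13,14,15,20,21,22,23,28,29,30,31): XOR of data positions = 0⊕1⊕0⊕0⊕1⊕0⊕1⊕1⊕0⊕1⊕0⊕1⊕0⊕0⊕0 = 0
p8 (pos 8,9,10,11,12,13,14,15,24,25,26,27,28,29,30,31): XOR of data positions = 1⊕0⊕1⊕0⊕1⊕0⊕1⊕1⊕1⊕0⊕0⊕1⊕0⊕0⊕0 = 1
p16 (pos 16,17,18,19,20,21,22,23,24,25,26,27,28,29,30,31): XOR of data positions = 1⊕1⊕0⊕1⊕0⊕1⊕0⊕1⊕1⊕0⊕0⊕1⊕0⊕0⊕0 = 1
Codeword: 0100010110101011110101011001000

0100010110101011110101011001000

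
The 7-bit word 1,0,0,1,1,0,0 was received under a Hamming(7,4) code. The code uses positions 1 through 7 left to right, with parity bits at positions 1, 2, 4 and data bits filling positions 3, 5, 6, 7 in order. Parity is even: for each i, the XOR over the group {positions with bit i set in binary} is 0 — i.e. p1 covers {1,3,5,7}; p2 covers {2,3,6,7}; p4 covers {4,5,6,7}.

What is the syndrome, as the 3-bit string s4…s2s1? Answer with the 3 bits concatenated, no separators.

000

s1 (pos 1,3,5,7): 1⊕0⊕1⊕0 = 0
s2 (pos 2,3,6,7): 0⊕0⊕0⊕0 = 0
s4 (pos 4,5,6,7): 1⊕1⊕0⊕0 = 0
Syndrome s4…s1 = 000 → no error.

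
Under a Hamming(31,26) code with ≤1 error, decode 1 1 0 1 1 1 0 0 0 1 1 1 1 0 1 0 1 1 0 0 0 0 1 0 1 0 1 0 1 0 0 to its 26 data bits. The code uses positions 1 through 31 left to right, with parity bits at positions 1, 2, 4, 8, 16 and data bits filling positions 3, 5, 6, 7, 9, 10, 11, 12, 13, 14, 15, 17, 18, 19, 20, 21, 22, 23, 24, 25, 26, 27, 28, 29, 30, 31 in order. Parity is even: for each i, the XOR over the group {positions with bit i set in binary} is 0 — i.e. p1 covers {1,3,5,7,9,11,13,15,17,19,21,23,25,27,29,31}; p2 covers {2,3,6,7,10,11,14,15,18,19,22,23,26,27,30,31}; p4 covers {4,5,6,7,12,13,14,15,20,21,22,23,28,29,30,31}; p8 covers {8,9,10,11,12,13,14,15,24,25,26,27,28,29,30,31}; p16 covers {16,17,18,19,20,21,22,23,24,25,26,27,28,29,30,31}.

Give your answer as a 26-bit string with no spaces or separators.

01100111101110000101010100

s1 (pos 1,3,5,7,9,11,13,15,17,19,21,23,25,27,29,31): 1⊕0⊕1⊕0⊕0⊕1⊕1⊕1⊕1⊕0⊕0⊕1⊕1⊕1⊕1⊕0 = 0
s2 (pos 2,3,6,7,10,11,14,15,18,19,22,23,26,27,30,31): 1⊕0⊕1⊕0⊕1⊕1⊕0⊕1⊕1⊕0⊕0⊕1⊕0⊕1⊕0⊕0 = 0
s4 (pos 4,5,6,7,12,13,14,15,20,21,22,23,28,29,30,31): 1⊕1⊕1⊕0⊕1⊕1⊕0⊕1⊕0⊕0⊕0⊕1⊕0⊕1⊕0⊕0 = 0
s8 (pos 8,9,10,11,12,13,14,15,24,25,26,27,28,29,30,31): 0⊕0⊕1⊕1⊕1⊕1⊕0⊕1⊕0⊕1⊕0⊕1⊕0⊕1⊕0⊕0 = 0
s16 (pos 16,17,18,19,20,21,22,23,24,25,26,27,28,29,30,31): 0⊕1⊕1⊕0⊕0⊕0⊕0⊕1⊕0⊕1⊕0⊕1⊕0⊕1⊕0⊕0 = 0
Syndrome s16…s1 = 00000 → no error.
Read data bits from positions 3,5,6,7,9,10,11,12,13,14,15,17,18,19,20,21,22,23,24,25,26,27,28,29,30,31: 01100111101110000101010100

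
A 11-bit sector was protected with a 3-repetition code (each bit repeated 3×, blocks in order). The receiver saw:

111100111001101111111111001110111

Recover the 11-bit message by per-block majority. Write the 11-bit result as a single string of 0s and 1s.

Block 1 (111): 3 ones → 1
Block 2 (100): 1 one → 0
Block 3 (111): 3 ones → 1
Block 4 (001): 1 one → 0
Block 5 (101): 2 ones → 1
Block 6 (111): 3 ones → 1
Block 7 (111): 3 ones → 1
Block 8 (111): 3 ones → 1
Block 9 (001): 1 one → 0
Block 10 (110): 2 ones → 1
Block 11 (111): 3 ones → 1

10101111011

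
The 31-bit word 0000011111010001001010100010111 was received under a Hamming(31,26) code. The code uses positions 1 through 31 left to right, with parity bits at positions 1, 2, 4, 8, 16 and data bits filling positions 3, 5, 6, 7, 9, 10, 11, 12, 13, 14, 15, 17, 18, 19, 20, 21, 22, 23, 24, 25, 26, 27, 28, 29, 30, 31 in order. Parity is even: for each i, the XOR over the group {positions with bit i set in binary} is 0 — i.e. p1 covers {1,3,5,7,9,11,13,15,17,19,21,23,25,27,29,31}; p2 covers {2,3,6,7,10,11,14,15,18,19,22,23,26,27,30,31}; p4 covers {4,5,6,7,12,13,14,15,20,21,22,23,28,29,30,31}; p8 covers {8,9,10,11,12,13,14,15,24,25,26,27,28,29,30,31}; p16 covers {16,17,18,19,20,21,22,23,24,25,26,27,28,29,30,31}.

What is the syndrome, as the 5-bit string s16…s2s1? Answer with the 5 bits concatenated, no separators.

00000

s1 (pos 1,3,5,7,9,11,13,15,17,19,21,23,25,27,29,31): 0⊕0⊕0⊕1⊕1⊕0⊕0⊕0⊕0⊕1⊕1⊕1⊕0⊕1⊕1⊕1 = 0
s2 (pos 2,3,6,7,10,11,14,15,18,19,22,23,26,27,30,31): 0⊕0⊕1⊕1⊕1⊕0⊕0⊕0⊕0⊕1⊕0⊕1⊕0⊕1⊕1⊕1 = 0
s4 (pos 4,5,6,7,12,13,14,15,20,21,22,23,28,29,30,31): 0⊕0⊕1⊕1⊕1⊕0⊕0⊕0⊕0⊕1⊕0⊕1⊕0⊕1⊕1⊕1 = 0
s8 (pos 8,9,10,11,12,13,14,15,24,25,26,27,28,29,30,31): 1⊕1⊕1⊕0⊕1⊕0⊕0⊕0⊕0⊕0⊕0⊕1⊕0⊕1⊕1⊕1 = 0
s16 (pos 16,17,18,19,20,21,22,23,24,25,26,27,28,29,30,31): 1⊕0⊕0⊕1⊕0⊕1⊕0⊕1⊕0⊕0⊕0⊕1⊕0⊕1⊕1⊕1 = 0
Syndrome s16…s1 = 00000 → no error.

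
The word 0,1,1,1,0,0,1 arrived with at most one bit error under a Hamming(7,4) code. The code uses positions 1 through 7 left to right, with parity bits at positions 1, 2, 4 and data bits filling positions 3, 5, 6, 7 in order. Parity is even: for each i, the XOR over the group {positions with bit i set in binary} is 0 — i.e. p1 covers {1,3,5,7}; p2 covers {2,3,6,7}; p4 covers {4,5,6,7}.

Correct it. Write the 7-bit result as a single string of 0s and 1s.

0011001

s1 (pos 1,3,5,7): 0⊕1⊕0⊕1 = 0
s2 (pos 2,3,6,7): 1⊕1⊕0⊕1 = 1
s4 (pos 4,5,6,7): 1⊕0⊕0⊕1 = 0
Syndrome s4…s1 = 010 → error at position 2.
Flip position 2: 0111001 → 0011001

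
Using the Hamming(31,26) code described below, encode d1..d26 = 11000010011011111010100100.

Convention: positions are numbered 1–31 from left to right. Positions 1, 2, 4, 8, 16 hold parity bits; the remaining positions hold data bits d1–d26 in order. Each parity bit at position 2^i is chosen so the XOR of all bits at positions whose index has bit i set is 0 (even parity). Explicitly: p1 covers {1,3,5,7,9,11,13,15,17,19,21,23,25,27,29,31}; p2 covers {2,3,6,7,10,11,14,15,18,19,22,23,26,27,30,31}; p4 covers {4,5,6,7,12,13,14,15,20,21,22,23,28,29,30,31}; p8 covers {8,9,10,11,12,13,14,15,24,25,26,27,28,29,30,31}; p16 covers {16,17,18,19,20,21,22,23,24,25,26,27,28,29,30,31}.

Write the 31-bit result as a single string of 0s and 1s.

1011100000100110011111010100100

Place data at non-parity positions: p1 p2 1 p4 1 0 0 p8 0 0 1 0 0 1 1 p16 0 1 1 1 1 1 0 1 0 1 0 0 1 0 0
p1 (pos 1,3,5,7,9,11,13,15,17,19,21,23,25,27,29,31): XOR of data positions = 1⊕1⊕0⊕0⊕1⊕0⊕1⊕0⊕1⊕1⊕0⊕0⊕0⊕1⊕0 = 1
p2 (pos 2,3,6,7,10,11,14,15,18,19,22,23,26,27,30,31): XOR of data positions = 1⊕0⊕0⊕0⊕1⊕1⊕1⊕1⊕1⊕1⊕0⊕1⊕0⊕0⊕0 = 0
p4 (pos 4,5,6,7,12,13,14,15,20,21,22,23,28,29,30,31): XOR of data positions = 1⊕0⊕0⊕0⊕0⊕1⊕1⊕1⊕1⊕1⊕0⊕0⊕1⊕0⊕0 = 1
p8 (pos 8,9,10,11,12,13,14,15,24,25,26,27,28,29,30,31): XOR of data positions = 0⊕0⊕1⊕0⊕0⊕1⊕1⊕1⊕0⊕1⊕0⊕0⊕1⊕0⊕0 = 0
p16 (pos 16,17,18,19,20,21,22,23,24,25,26,27,28,29,30,31): XOR of data positions = 0⊕1⊕1⊕1⊕1⊕1⊕0⊕1⊕0⊕1⊕0⊕0⊕1⊕0⊕0 = 0
Codeword: 1011100000100110011111010100100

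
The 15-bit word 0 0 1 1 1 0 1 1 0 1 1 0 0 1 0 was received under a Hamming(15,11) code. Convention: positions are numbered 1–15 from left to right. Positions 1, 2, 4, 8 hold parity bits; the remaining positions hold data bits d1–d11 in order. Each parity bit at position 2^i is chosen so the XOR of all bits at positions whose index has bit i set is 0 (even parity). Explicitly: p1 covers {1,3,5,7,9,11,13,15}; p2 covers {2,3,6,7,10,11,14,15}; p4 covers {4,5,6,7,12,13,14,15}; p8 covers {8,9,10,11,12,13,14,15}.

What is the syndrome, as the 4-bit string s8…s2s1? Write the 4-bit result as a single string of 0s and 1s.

s1 (pos 1,3,5,7,9,11,13,15): 0⊕1⊕1⊕1⊕0⊕1⊕0⊕0 = 0
s2 (pos 2,3,6,7,10,11,14,15): 0⊕1⊕0⊕1⊕1⊕1⊕1⊕0 = 1
s4 (pos 4,5,6,7,12,13,14,15): 1⊕1⊕0⊕1⊕0⊕0⊕1⊕0 = 0
s8 (pos 8,9,10,11,12,13,14,15): 1⊕0⊕1⊕1⊕0⊕0⊕1⊕0 = 0
Syndrome s8…s1 = 0010 → error at position 2.

0010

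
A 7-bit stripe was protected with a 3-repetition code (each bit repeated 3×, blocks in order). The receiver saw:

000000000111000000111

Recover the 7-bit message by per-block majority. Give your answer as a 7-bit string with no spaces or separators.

0001001

Block 1 (000): 0 ones → 0
Block 2 (000): 0 ones → 0
Block 3 (000): 0 ones → 0
Block 4 (111): 3 ones → 1
Block 5 (000): 0 ones → 0
Block 6 (000): 0 ones → 0
Block 7 (111): 3 ones → 1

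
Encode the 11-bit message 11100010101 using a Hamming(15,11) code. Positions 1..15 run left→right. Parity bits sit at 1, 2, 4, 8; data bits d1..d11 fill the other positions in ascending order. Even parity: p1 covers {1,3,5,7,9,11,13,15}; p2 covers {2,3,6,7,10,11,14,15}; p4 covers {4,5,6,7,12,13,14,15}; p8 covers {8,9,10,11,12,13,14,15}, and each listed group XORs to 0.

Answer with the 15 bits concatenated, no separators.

101011010010101

Place data at non-parity positions: p1 p2 1 p4 1 1 0 p8 0 0 1 0 1 0 1
p1 (pos 1,3,5,7,9,11,13,15): XOR of data positions = 1⊕1⊕0⊕0⊕1⊕1⊕1 = 1
p2 (pos 2,3,6,7,10,11,14,15): XOR of data positions = 1⊕1⊕0⊕0⊕1⊕0⊕1 = 0
p4 (pos 4,5,6,7,12,13,14,15): XOR of data positions = 1⊕1⊕0⊕0⊕1⊕0⊕1 = 0
p8 (pos 8,9,10,11,12,13,14,15): XOR of data positions = 0⊕0⊕1⊕0⊕1⊕0⊕1 = 1
Codeword: 101011010010101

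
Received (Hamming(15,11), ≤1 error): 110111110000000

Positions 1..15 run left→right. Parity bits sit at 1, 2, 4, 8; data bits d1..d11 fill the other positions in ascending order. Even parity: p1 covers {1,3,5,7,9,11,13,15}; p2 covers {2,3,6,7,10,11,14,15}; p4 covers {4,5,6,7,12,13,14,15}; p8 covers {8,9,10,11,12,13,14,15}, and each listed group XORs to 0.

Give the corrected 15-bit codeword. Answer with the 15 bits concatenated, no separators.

110111110010000

s1 (pos 1,3,5,7,9,11,13,15): 1⊕0⊕1⊕1⊕0⊕0⊕0⊕0 = 1
s2 (pos 2,3,6,7,10,11,14,15): 1⊕0⊕1⊕1⊕0⊕0⊕0⊕0 = 1
s4 (pos 4,5,6,7,12,13,14,15): 1⊕1⊕1⊕1⊕0⊕0⊕0⊕0 = 0
s8 (pos 8,9,10,11,12,13,14,15): 1⊕0⊕0⊕0⊕0⊕0⊕0⊕0 = 1
Syndrome s8…s1 = 1011 → error at position 11.
Flip position 11: 110111110000000 → 110111110010000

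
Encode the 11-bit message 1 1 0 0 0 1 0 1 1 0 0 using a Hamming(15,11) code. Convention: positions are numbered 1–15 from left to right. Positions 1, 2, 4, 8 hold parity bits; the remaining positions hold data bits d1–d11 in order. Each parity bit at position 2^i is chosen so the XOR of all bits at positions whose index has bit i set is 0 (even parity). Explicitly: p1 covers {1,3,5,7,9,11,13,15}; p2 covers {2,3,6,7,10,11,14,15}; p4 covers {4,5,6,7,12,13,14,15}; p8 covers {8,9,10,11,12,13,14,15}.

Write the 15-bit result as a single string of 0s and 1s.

Place data at non-parity positions: p1 p2 1 p4 1 0 0 p8 0 1 0 1 1 0 0
p1 (pos 1,3,5,7,9,11,13,15): XOR of data positions = 1⊕1⊕0⊕0⊕0⊕1⊕0 = 1
p2 (pos 2,3,6,7,10,11,14,15): XOR of data positions = 1⊕0⊕0⊕1⊕0⊕0⊕0 = 0
p4 (pos 4,5,6,7,12,13,14,15): XOR of data positions = 1⊕0⊕0⊕1⊕1⊕0⊕0 = 1
p8 (pos 8,9,10,11,12,13,14,15): XOR of data positions = 0⊕1⊕0⊕1⊕1⊕0⊕0 = 1
Codeword: 101110010101100

101110010101100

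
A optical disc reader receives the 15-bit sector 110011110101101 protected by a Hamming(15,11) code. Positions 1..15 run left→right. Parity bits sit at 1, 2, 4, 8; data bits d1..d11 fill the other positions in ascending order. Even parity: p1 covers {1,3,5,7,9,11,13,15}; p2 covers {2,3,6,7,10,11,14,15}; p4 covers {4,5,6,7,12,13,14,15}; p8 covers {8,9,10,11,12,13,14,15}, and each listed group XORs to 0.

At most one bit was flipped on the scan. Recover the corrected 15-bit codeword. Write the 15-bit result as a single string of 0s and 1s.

s1 (pos 1,3,5,7,9,11,13,15): 1⊕0⊕1⊕1⊕0⊕0⊕1⊕1 = 1
s2 (pos 2,3,6,7,10,11,14,15): 1⊕0⊕1⊕1⊕1⊕0⊕0⊕1 = 1
s4 (pos 4,5,6,7,12,13,14,15): 0⊕1⊕1⊕1⊕1⊕1⊕0⊕1 = 0
s8 (pos 8,9,10,11,12,13,14,15): 1⊕0⊕1⊕0⊕1⊕1⊕0⊕1 = 1
Syndrome s8…s1 = 1011 → error at position 11.
Flip position 11: 110011110101101 → 110011110111101

110011110111101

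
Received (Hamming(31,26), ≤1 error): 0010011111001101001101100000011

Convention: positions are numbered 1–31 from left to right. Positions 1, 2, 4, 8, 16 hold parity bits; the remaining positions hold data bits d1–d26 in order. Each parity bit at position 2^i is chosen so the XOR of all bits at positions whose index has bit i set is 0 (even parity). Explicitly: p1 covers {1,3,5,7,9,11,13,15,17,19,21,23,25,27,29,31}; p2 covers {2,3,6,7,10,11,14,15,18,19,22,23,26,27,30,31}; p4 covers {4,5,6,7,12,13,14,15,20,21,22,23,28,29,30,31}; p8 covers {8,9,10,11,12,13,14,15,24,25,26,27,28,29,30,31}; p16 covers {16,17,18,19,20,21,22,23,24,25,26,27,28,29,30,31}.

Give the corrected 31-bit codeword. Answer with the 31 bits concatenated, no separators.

s1 (pos 1,3,5,7,9,11,13,15,17,19,21,23,25,27,29,31): 0⊕1⊕0⊕1⊕1⊕0⊕1⊕0⊕0⊕1⊕0⊕1⊕0⊕0⊕0⊕1 = 1
s2 (pos 2,3,6,7,10,11,14,15,18,19,22,23,26,27,30,31): 0⊕1⊕1⊕1⊕1⊕0⊕1⊕0⊕0⊕1⊕1⊕1⊕0⊕0⊕1⊕1 = 0
s4 (pos 4,5,6,7,12,13,14,15,20,21,22,23,28,29,30,31): 0⊕0⊕1⊕1⊕0⊕1⊕1⊕0⊕1⊕0⊕1⊕1⊕0⊕0⊕1⊕1 = 1
s8 (pos 8,9,10,11,12,13,14,15,24,25,26,27,28,29,30,31): 1⊕1⊕1⊕0⊕0⊕1⊕1⊕0⊕0⊕0⊕0⊕0⊕0⊕0⊕1⊕1 = 1
s16 (pos 16,17,18,19,20,21,22,23,24,25,26,27,28,29,30,31): 1⊕0⊕0⊕1⊕1⊕0⊕1⊕1⊕0⊕0⊕0⊕0⊕0⊕0⊕1⊕1 = 1
Syndrome s16…s1 = 11101 → error at position 29.
Flip position 29: 0010011111001101001101100000011 → 0010011111001101001101100000111

0010011111001101001101100000111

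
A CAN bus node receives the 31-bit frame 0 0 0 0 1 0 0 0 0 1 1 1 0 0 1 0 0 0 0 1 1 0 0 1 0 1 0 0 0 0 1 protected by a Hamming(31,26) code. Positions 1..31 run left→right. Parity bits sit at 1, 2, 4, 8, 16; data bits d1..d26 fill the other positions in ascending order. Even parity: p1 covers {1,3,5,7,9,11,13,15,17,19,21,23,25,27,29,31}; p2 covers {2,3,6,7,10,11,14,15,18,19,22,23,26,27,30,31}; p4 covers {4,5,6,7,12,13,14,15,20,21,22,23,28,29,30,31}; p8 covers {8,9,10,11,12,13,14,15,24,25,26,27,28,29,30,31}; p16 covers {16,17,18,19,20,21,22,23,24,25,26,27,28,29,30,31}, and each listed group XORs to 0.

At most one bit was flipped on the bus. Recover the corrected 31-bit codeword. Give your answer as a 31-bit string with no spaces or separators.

s1 (pos 1,3,5,7,9,11,13,15,17,19,21,23,25,27,29,31): 0⊕0⊕1⊕0⊕0⊕1⊕0⊕1⊕0⊕0⊕1⊕0⊕0⊕0⊕0⊕1 = 1
s2 (pos 2,3,6,7,10,11,14,15,18,19,22,23,26,27,30,31): 0⊕0⊕0⊕0⊕1⊕1⊕0⊕1⊕0⊕0⊕0⊕0⊕1⊕0⊕0⊕1 = 1
s4 (pos 4,5,6,7,12,13,14,15,20,21,22,23,28,29,30,31): 0⊕1⊕0⊕0⊕1⊕0⊕0⊕1⊕1⊕1⊕0⊕0⊕0⊕0⊕0⊕1 = 0
s8 (pos 8,9,10,11,12,13,14,15,24,25,26,27,28,29,30,31): 0⊕0⊕1⊕1⊕1⊕0⊕0⊕1⊕1⊕0⊕1⊕0⊕0⊕0⊕0⊕1 = 1
s16 (pos 16,17,18,19,20,21,22,23,24,25,26,27,28,29,30,31): 0⊕0⊕0⊕0⊕1⊕1⊕0⊕0⊕1⊕0⊕1⊕0⊕0⊕0⊕0⊕1 = 1
Syndrome s16…s1 = 11011 → error at position 27.
Flip position 27: 0000100001110010000110010100001 → 0000100001110010000110010110001

0000100001110010000110010110001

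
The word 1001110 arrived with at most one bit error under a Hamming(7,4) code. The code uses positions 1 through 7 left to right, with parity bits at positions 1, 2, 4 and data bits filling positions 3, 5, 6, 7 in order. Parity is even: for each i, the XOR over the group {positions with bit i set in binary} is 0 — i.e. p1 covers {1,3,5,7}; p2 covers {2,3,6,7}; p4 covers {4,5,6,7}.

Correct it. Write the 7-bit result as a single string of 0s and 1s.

s1 (pos 1,3,5,7): 1⊕0⊕1⊕0 = 0
s2 (pos 2,3,6,7): 0⊕0⊕1⊕0 = 1
s4 (pos 4,5,6,7): 1⊕1⊕1⊕0 = 1
Syndrome s4…s1 = 110 → error at position 6.
Flip position 6: 1001110 → 1001100

1001100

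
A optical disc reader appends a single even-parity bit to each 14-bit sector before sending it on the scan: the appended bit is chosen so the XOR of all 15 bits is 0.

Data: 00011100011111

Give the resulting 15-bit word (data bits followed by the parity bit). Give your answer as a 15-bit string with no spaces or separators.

000111000111110

XOR of the 14 data bits: 0⊕0⊕0⊕1⊕1⊕1⊕0⊕0⊕0⊕1⊕1⊕1⊕1⊕1 = 0
Parity bit = 0 (so all 15 bits XOR to 0).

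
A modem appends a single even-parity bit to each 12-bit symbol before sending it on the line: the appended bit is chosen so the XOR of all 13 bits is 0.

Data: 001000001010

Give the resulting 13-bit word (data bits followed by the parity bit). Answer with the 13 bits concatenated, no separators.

XOR of the 12 data bits: 0⊕0⊕1⊕0⊕0⊕0⊕0⊕0⊕1⊕0⊕1⊕0 = 1
Parity bit = 1 (so all 13 bits XOR to 0).

0010000010101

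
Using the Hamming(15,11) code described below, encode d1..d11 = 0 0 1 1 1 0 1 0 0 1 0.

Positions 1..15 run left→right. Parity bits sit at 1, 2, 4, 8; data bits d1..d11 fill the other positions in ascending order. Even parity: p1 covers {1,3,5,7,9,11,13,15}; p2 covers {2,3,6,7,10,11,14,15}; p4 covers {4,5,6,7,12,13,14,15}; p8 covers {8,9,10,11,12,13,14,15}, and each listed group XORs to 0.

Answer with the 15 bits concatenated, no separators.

100101111010010

Place data at non-parity positions: p1 p2 0 p4 0 1 1 p8 1 0 1 0 0 1 0
p1 (pos 1,3,5,7,9,11,13,15): XOR of data positions = 0⊕0⊕1⊕1⊕1⊕0⊕0 = 1
p2 (pos 2,3,6,7,10,11,14,15): XOR of data positions = 0⊕1⊕1⊕0⊕1⊕1⊕0 = 0
p4 (pos 4,5,6,7,12,13,14,15): XOR of data positions = 0⊕1⊕1⊕0⊕0⊕1⊕0 = 1
p8 (pos 8,9,10,11,12,13,14,15): XOR of data positions = 1⊕0⊕1⊕0⊕0⊕1⊕0 = 1
Codeword: 100101111010010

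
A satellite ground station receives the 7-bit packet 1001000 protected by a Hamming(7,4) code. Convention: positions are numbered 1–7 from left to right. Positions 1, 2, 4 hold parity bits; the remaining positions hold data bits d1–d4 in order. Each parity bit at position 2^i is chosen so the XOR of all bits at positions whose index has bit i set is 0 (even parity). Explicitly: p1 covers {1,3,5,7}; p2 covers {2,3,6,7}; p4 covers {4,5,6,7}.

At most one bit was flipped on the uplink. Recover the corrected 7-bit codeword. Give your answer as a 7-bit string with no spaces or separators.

s1 (pos 1,3,5,7): 1⊕0⊕0⊕0 = 1
s2 (pos 2,3,6,7): 0⊕0⊕0⊕0 = 0
s4 (pos 4,5,6,7): 1⊕0⊕0⊕0 = 1
Syndrome s4…s1 = 101 → error at position 5.
Flip position 5: 1001000 → 1001100

1001100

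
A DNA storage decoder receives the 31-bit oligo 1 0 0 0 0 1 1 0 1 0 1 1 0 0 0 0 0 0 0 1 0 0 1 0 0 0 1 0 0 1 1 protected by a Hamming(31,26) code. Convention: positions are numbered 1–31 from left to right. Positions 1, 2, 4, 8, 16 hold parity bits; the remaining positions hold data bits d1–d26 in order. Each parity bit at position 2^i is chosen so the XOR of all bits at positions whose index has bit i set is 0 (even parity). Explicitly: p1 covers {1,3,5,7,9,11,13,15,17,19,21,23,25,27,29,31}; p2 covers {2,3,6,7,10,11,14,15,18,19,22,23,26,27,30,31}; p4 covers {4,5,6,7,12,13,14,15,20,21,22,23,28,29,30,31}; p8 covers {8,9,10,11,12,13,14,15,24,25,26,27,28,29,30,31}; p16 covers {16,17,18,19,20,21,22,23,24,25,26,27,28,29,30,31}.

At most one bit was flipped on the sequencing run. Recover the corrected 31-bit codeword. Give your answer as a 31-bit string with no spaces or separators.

s1 (pos 1,3,5,7,9,11,13,15,17,19,21,23,25,27,29,31): 1⊕0⊕0⊕1⊕1⊕1⊕0⊕0⊕0⊕0⊕0⊕1⊕0⊕1⊕0⊕1 = 1
s2 (pos 2,3,6,7,10,11,14,15,18,19,22,23,26,27,30,31): 0⊕0⊕1⊕1⊕0⊕1⊕0⊕0⊕0⊕0⊕0⊕1⊕0⊕1⊕1⊕1 = 1
s4 (pos 4,5,6,7,12,13,14,15,20,21,22,23,28,29,30,31): 0⊕0⊕1⊕1⊕1⊕0⊕0⊕0⊕1⊕0⊕0⊕1⊕0⊕0⊕1⊕1 = 1
s8 (pos 8,9,10,11,12,13,14,15,24,25,26,27,28,29,30,31): 0⊕1⊕0⊕1⊕1⊕0⊕0⊕0⊕0⊕0⊕0⊕1⊕0⊕0⊕1⊕1 = 0
s16 (pos 16,17,18,19,20,21,22,23,24,25,26,27,28,29,30,31): 0⊕0⊕0⊕0⊕1⊕0⊕0⊕1⊕0⊕0⊕0⊕1⊕0⊕0⊕1⊕1 = 1
Syndrome s16…s1 = 10111 → error at position 23.
Flip position 23: 1000011010110000000100100010011 → 1000011010110000000100000010011

1000011010110000000100000010011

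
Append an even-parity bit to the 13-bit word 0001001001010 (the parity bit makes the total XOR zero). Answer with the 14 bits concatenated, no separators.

XOR of the 13 data bits: 0⊕0⊕0⊕1⊕0⊕0⊕1⊕0⊕0⊕1⊕0⊕1⊕0 = 0
Parity bit = 0 (so all 14 bits XOR to 0).

00010010010100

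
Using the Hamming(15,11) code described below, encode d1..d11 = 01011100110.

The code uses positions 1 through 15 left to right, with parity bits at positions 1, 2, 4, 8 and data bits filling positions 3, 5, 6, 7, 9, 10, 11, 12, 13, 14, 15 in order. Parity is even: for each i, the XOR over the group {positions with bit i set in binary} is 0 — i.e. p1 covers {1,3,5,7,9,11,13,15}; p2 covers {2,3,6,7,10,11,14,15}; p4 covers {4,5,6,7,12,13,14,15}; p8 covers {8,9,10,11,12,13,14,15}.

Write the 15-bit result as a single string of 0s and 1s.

Place data at non-parity positions: p1 p2 0 p4 1 0 1 p8 1 1 0 0 1 1 0
p1 (pos 1,3,5,7,9,11,13,15): XOR of data positions = 0⊕1⊕1⊕1⊕0⊕1⊕0 = 0
p2 (pos 2,3,6,7,10,11,14,15): XOR of data positions = 0⊕0⊕1⊕1⊕0⊕1⊕0 = 1
p4 (pos 4,5,6,7,12,13,14,15): XOR of data positions = 1⊕0⊕1⊕0⊕1⊕1⊕0 = 0
p8 (pos 8,9,10,11,12,13,14,15): XOR of data positions = 1⊕1⊕0⊕0⊕1⊕1⊕0 = 0
Codeword: 010010101100110

010010101100110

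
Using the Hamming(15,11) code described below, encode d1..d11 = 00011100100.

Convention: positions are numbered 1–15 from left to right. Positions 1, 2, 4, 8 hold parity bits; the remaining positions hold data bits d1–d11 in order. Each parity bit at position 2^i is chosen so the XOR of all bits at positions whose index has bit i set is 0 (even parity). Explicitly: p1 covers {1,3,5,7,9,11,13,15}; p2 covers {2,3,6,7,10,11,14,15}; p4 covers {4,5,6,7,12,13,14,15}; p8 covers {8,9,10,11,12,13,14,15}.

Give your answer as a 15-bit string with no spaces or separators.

100000111100100

Place data at non-parity positions: p1 p2 0 p4 0 0 1 p8 1 1 0 0 1 0 0
p1 (pos 1,3,5,7,9,11,13,15): XOR of data positions = 0⊕0⊕1⊕1⊕0⊕1⊕0 = 1
p2 (pos 2,3,6,7,10,11,14,15): XOR of data positions = 0⊕0⊕1⊕1⊕0⊕0⊕0 = 0
p4 (pos 4,5,6,7,12,13,14,15): XOR of data positions = 0⊕0⊕1⊕0⊕1⊕0⊕0 = 0
p8 (pos 8,9,10,11,12,13,14,15): XOR of data positions = 1⊕1⊕0⊕0⊕1⊕0⊕0 = 1
Codeword: 100000111100100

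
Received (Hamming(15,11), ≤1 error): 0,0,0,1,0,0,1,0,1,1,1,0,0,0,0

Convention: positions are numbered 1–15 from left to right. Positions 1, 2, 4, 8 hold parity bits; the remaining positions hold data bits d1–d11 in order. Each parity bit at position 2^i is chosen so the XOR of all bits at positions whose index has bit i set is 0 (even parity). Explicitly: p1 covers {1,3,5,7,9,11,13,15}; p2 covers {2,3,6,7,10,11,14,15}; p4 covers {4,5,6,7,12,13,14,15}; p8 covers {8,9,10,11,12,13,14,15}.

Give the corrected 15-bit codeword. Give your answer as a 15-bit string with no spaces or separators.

s1 (pos 1,3,5,7,9,11,13,15): 0⊕0⊕0⊕1⊕1⊕1⊕0⊕0 = 1
s2 (pos 2,3,6,7,10,11,14,15): 0⊕0⊕0⊕1⊕1⊕1⊕0⊕0 = 1
s4 (pos 4,5,6,7,12,13,14,15): 1⊕0⊕0⊕1⊕0⊕0⊕0⊕0 = 0
s8 (pos 8,9,10,11,12,13,14,15): 0⊕1⊕1⊕1⊕0⊕0⊕0⊕0 = 1
Syndrome s8…s1 = 1011 → error at position 11.
Flip position 11: 000100101110000 → 000100101100000

000100101100000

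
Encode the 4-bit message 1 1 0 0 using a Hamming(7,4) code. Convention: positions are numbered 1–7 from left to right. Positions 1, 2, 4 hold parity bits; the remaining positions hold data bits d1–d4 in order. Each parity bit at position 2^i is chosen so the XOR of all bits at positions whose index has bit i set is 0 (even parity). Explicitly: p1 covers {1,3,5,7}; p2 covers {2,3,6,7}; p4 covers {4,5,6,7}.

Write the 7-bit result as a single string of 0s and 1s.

Place data at non-parity positions: p1 p2 1 p4 1 0 0
p1 (pos 1,3,5,7): XOR of data positions = 1⊕1⊕0 = 0
p2 (pos 2,3,6,7): XOR of data positions = 1⊕0⊕0 = 1
p4 (pos 4,5,6,7): XOR of data positions = 1⊕0⊕0 = 1
Codeword: 0111100

0111100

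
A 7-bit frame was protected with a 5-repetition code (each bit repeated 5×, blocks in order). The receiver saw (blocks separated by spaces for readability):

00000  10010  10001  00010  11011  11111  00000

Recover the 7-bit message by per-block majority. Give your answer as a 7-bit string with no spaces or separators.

0000110

Block 1 (00000): 0 ones → 0
Block 2 (10010): 2 ones → 0
Block 3 (10001): 2 ones → 0
Block 4 (00010): 1 one → 0
Block 5 (11011): 4 ones → 1
Block 6 (11111): 5 ones → 1
Block 7 (00000): 0 ones → 0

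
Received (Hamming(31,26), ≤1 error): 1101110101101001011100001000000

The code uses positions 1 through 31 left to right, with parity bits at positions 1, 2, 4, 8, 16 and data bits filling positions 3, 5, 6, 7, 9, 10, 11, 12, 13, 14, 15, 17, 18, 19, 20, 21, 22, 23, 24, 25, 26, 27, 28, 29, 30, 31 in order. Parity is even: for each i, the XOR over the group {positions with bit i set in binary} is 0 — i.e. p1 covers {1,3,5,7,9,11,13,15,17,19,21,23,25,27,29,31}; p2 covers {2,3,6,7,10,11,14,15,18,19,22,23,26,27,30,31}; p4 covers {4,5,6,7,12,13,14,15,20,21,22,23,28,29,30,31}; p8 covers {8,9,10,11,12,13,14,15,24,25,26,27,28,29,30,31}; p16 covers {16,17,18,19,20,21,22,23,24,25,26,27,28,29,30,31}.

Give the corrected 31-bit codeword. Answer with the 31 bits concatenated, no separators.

1101110101101001011100001001000

s1 (pos 1,3,5,7,9,11,13,15,17,19,21,23,25,27,29,31): 1⊕0⊕1⊕0⊕0⊕1⊕1⊕0⊕0⊕1⊕0⊕0⊕1⊕0⊕0⊕0 = 0
s2 (pos 2,3,6,7,10,11,14,15,18,19,22,23,26,27,30,31): 1⊕0⊕1⊕0⊕1⊕1⊕0⊕0⊕1⊕1⊕0⊕0⊕0⊕0⊕0⊕0 = 0
s4 (pos 4,5,6,7,12,13,14,15,20,21,22,23,28,29,30,31): 1⊕1⊕1⊕0⊕0⊕1⊕0⊕0⊕1⊕0⊕0⊕0⊕0⊕0⊕0⊕0 = 1
s8 (pos 8,9,10,11,12,13,14,15,24,25,26,27,28,29,30,31): 1⊕0⊕1⊕1⊕0⊕1⊕0⊕0⊕0⊕1⊕0⊕0⊕0⊕0⊕0⊕0 = 1
s16 (pos 16,17,18,19,20,21,22,23,24,25,26,27,28,29,30,31): 1⊕0⊕1⊕1⊕1⊕0⊕0⊕0⊕0⊕1⊕0⊕0⊕0⊕0⊕0⊕0 = 1
Syndrome s16…s1 = 11100 → error at position 28.
Flip position 28: 1101110101101001011100001000000 → 1101110101101001011100001001000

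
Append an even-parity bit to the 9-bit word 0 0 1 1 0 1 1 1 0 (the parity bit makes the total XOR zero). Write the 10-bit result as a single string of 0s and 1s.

0011011101

XOR of the 9 data bits: 0⊕0⊕1⊕1⊕0⊕1⊕1⊕1⊕0 = 1
Parity bit = 1 (so all 10 bits XOR to 0).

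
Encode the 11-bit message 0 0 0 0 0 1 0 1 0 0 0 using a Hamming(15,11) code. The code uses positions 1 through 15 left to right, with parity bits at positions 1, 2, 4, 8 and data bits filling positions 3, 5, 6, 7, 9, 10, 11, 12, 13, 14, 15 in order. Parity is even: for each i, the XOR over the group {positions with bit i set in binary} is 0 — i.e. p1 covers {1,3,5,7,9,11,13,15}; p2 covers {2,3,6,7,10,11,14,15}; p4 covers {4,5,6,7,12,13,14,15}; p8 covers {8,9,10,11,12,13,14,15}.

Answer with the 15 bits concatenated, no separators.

010100000101000

Place data at non-parity positions: p1 p2 0 p4 0 0 0 p8 0 1 0 1 0 0 0
p1 (pos 1,3,5,7,9,11,13,15): XOR of data positions = 0⊕0⊕0⊕0⊕0⊕0⊕0 = 0
p2 (pos 2,3,6,7,10,11,14,15): XOR of data positions = 0⊕0⊕0⊕1⊕0⊕0⊕0 = 1
p4 (pos 4,5,6,7,12,13,14,15): XOR of data positions = 0⊕0⊕0⊕1⊕0⊕0⊕0 = 1
p8 (pos 8,9,10,11,12,13,14,15): XOR of data positions = 0⊕1⊕0⊕1⊕0⊕0⊕0 = 0
Codeword: 010100000101000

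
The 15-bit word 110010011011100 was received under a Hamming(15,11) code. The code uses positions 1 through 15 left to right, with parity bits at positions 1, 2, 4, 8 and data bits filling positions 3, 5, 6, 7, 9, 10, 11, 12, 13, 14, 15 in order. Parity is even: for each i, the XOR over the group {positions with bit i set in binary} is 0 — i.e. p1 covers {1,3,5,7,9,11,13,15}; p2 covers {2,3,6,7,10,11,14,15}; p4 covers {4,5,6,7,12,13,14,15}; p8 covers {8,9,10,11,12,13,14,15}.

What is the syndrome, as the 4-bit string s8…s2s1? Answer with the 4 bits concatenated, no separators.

1101

s1 (pos 1,3,5,7,9,11,13,15): 1⊕0⊕1⊕0⊕1⊕1⊕1⊕0 = 1
s2 (pos 2,3,6,7,10,11,14,15): 1⊕0⊕0⊕0⊕0⊕1⊕0⊕0 = 0
s4 (pos 4,5,6,7,12,13,14,15): 0⊕1⊕0⊕0⊕1⊕1⊕0⊕0 = 1
s8 (pos 8,9,10,11,12,13,14,15): 1⊕1⊕0⊕1⊕1⊕1⊕0⊕0 = 1
Syndrome s8…s1 = 1101 → error at position 13.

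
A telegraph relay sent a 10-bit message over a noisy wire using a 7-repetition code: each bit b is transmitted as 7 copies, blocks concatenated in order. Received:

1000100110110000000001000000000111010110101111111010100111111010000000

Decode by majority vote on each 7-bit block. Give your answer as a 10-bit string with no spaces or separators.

0100011010

Block 1 (1000100): 2 ones → 0
Block 2 (1101100): 4 ones → 1
Block 3 (0000000): 0 ones → 0
Block 4 (1000000): 1 one → 0
Block 5 (0001110): 3 ones → 0
Block 6 (1011010): 4 ones → 1
Block 7 (1111111): 7 ones → 1
Block 8 (0101001): 3 ones → 0
Block 9 (1111101): 6 ones → 1
Block 10 (0000000): 0 ones → 0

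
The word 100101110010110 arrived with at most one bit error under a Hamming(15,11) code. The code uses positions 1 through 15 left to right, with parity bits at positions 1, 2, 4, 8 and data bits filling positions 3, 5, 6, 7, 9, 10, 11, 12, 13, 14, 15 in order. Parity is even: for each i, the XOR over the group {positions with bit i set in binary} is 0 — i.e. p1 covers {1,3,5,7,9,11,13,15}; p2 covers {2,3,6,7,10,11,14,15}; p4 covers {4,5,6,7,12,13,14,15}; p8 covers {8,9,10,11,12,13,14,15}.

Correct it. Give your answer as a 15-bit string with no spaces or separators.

100001110010110

s1 (pos 1,3,5,7,9,11,13,15): 1⊕0⊕0⊕1⊕0⊕1⊕1⊕0 = 0
s2 (pos 2,3,6,7,10,11,14,15): 0⊕0⊕1⊕1⊕0⊕1⊕1⊕0 = 0
s4 (pos 4,5,6,7,12,13,14,15): 1⊕0⊕1⊕1⊕0⊕1⊕1⊕0 = 1
s8 (pos 8,9,10,11,12,13,14,15): 1⊕0⊕0⊕1⊕0⊕1⊕1⊕0 = 0
Syndrome s8…s1 = 0100 → error at position 4.
Flip position 4: 100101110010110 → 100001110010110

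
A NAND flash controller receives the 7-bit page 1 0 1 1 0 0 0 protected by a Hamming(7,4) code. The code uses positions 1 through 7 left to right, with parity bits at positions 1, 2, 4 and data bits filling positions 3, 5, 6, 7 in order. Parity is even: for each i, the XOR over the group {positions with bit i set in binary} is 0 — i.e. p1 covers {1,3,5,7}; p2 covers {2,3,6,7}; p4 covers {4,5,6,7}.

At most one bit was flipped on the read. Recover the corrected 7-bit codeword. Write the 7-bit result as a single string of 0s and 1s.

1011010

s1 (pos 1,3,5,7): 1⊕1⊕0⊕0 = 0
s2 (pos 2,3,6,7): 0⊕1⊕0⊕0 = 1
s4 (pos 4,5,6,7): 1⊕0⊕0⊕0 = 1
Syndrome s4…s1 = 110 → error at position 6.
Flip position 6: 1011000 → 1011010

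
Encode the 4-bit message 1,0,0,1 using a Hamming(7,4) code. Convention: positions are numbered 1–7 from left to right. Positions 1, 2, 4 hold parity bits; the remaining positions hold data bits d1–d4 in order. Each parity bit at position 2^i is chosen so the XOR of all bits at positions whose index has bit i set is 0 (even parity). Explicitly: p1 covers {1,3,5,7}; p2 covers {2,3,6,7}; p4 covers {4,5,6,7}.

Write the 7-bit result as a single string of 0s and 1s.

0011001

Place data at non-parity positions: p1 p2 1 p4 0 0 1
p1 (pos 1,3,5,7): XOR of data positions = 1⊕0⊕1 = 0
p2 (pos 2,3,6,7): XOR of data positions = 1⊕0⊕1 = 0
p4 (pos 4,5,6,7): XOR of data positions = 0⊕0⊕1 = 1
Codeword: 0011001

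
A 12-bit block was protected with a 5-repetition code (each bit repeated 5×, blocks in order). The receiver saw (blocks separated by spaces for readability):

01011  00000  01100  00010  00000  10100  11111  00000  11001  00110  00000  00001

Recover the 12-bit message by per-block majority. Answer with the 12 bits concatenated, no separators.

Block 1 (01011): 3 ones → 1
Block 2 (00000): 0 ones → 0
Block 3 (01100): 2 ones → 0
Block 4 (00010): 1 one → 0
Block 5 (00000): 0 ones → 0
Block 6 (10100): 2 ones → 0
Block 7 (11111): 5 ones → 1
Block 8 (00000): 0 ones → 0
Block 9 (11001): 3 ones → 1
Block 10 (00110): 2 ones → 0
Block 11 (00000): 0 ones → 0
Block 12 (00001): 1 one → 0

100000101000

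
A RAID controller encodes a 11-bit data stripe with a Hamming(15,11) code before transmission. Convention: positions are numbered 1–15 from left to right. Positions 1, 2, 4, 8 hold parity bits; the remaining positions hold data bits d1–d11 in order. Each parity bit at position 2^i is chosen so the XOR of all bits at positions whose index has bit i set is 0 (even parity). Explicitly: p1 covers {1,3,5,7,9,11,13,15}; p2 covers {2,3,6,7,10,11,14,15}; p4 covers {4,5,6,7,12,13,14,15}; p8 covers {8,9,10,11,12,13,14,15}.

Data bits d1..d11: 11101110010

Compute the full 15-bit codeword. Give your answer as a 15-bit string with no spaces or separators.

011111001110010

Place data at non-parity positions: p1 p2 1 p4 1 1 0 p8 1 1 1 0 0 1 0
p1 (pos 1,3,5,7,9,11,13,15): XOR of data positions = 1⊕1⊕0⊕1⊕1⊕0⊕0 = 0
p2 (pos 2,3,6,7,10,11,14,15): XOR of data positions = 1⊕1⊕0⊕1⊕1⊕1⊕0 = 1
p4 (pos 4,5,6,7,12,13,14,15): XOR of data positions = 1⊕1⊕0⊕0⊕0⊕1⊕0 = 1
p8 (pos 8,9,10,11,12,13,14,15): XOR of data positions = 1⊕1⊕1⊕0⊕0⊕1⊕0 = 0
Codeword: 011111001110010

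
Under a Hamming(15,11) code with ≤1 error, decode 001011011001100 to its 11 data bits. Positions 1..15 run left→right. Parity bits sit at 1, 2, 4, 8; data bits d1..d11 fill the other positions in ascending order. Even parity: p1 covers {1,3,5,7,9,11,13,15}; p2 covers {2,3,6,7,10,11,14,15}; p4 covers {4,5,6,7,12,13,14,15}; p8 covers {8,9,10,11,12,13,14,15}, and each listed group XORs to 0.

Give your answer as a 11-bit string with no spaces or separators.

s1 (pos 1,3,5,7,9,11,13,15): 0⊕1⊕1⊕0⊕1⊕0⊕1⊕0 = 0
s2 (pos 2,3,6,7,10,11,14,15): 0⊕1⊕1⊕0⊕0⊕0⊕0⊕0 = 0
s4 (pos 4,5,6,7,12,13,14,15): 0⊕1⊕1⊕0⊕1⊕1⊕0⊕0 = 0
s8 (pos 8,9,10,11,12,13,14,15): 1⊕1⊕0⊕0⊕1⊕1⊕0⊕0 = 0
Syndrome s8…s1 = 0000 → no error.
Read data bits from positions 3,5,6,7,9,10,11,12,13,14,15: 11101001100

11101001100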